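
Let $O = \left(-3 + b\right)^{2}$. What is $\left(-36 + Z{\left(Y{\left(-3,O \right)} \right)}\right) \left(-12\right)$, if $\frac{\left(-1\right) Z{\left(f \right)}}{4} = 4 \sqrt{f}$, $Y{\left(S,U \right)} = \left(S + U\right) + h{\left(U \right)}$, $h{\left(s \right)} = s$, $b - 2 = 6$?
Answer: $432 + 192 \sqrt{47} \approx 1748.3$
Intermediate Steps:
$b = 8$ ($b = 2 + 6 = 8$)
$O = 25$ ($O = \left(-3 + 8\right)^{2} = 5^{2} = 25$)
$Y{\left(S,U \right)} = S + 2 U$ ($Y{\left(S,U \right)} = \left(S + U\right) + U = S + 2 U$)
$Z{\left(f \right)} = - 16 \sqrt{f}$ ($Z{\left(f \right)} = - 4 \cdot 4 \sqrt{f} = - 16 \sqrt{f}$)
$\left(-36 + Z{\left(Y{\left(-3,O \right)} \right)}\right) \left(-12\right) = \left(-36 - 16 \sqrt{-3 + 2 \cdot 25}\right) \left(-12\right) = \left(-36 - 16 \sqrt{-3 + 50}\right) \left(-12\right) = \left(-36 - 16 \sqrt{47}\right) \left(-12\right) = 432 + 192 \sqrt{47}$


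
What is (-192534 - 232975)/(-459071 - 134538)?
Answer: 425509/593609 ≈ 0.71682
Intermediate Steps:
(-192534 - 232975)/(-459071 - 134538) = -425509/(-593609) = -425509*(-1/593609) = 425509/593609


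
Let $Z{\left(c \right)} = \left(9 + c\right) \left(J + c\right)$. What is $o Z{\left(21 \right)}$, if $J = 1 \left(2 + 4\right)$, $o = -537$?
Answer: $-434970$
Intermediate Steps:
$J = 6$ ($J = 1 \cdot 6 = 6$)
$Z{\left(c \right)} = \left(6 + c\right) \left(9 + c\right)$ ($Z{\left(c \right)} = \left(9 + c\right) \left(6 + c\right) = \left(6 + c\right) \left(9 + c\right)$)
$o Z{\left(21 \right)} = - 537 \left(54 + 21^{2} + 15 \cdot 21\right) = - 537 \left(54 + 441 + 315\right) = \left(-537\right) 810 = -434970$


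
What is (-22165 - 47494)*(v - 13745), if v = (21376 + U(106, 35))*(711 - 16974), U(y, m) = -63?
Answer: 24145694651176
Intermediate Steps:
v = -346613319 (v = (21376 - 63)*(711 - 16974) = 21313*(-16263) = -346613319)
(-22165 - 47494)*(v - 13745) = (-22165 - 47494)*(-346613319 - 13745) = -69659*(-346627064) = 24145694651176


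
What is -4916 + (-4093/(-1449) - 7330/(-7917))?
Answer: -2683429237/546273 ≈ -4912.3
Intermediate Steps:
-4916 + (-4093/(-1449) - 7330/(-7917)) = -4916 + (-4093*(-1/1449) - 7330*(-1/7917)) = -4916 + (4093/1449 + 7330/7917) = -4916 + 2048831/546273 = -2683429237/546273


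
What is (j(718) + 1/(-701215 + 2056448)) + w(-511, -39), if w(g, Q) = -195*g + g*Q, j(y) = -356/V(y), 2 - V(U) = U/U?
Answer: 161568167795/1355233 ≈ 1.1922e+5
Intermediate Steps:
V(U) = 1 (V(U) = 2 - U/U = 2 - 1*1 = 2 - 1 = 1)
j(y) = -356 (j(y) = -356/1 = -356*1 = -356)
w(g, Q) = -195*g + Q*g
(j(718) + 1/(-701215 + 2056448)) + w(-511, -39) = (-356 + 1/(-701215 + 2056448)) - 511*(-195 - 39) = (-356 + 1/1355233) - 511*(-234) = (-356 + 1/1355233) + 119574 = -482462947/1355233 + 119574 = 161568167795/1355233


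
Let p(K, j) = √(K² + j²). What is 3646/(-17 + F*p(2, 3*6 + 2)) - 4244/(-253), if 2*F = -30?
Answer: 400234530/22924583 - 109380*√101/90611 ≈ 5.3272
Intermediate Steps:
F = -15 (F = (½)*(-30) = -15)
3646/(-17 + F*p(2, 3*6 + 2)) - 4244/(-253) = 3646/(-17 - 15*√(2² + (3*6 + 2)²)) - 4244/(-253) = 3646/(-17 - 15*√(4 + (18 + 2)²)) - 4244*(-1/253) = 3646/(-17 - 15*√(4 + 20²)) + 4244/253 = 3646/(-17 - 15*√(4 + 400)) + 4244/253 = 3646/(-17 - 30*√101) + 4244/253 = 4244/253 + 3646/(-17 - 30*√101)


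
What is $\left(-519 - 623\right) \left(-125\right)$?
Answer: $142750$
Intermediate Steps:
$\left(-519 - 623\right) \left(-125\right) = \left(-1142\right) \left(-125\right) = 142750$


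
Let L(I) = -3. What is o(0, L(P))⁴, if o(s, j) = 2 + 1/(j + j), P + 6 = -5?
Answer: 14641/1296 ≈ 11.297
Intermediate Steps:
P = -11 (P = -6 - 5 = -11)
o(s, j) = 2 + 1/(2*j)
o(0, L(P))⁴ = (2 + (½)/(-3))⁴ = (2 + (½)*(-⅓))⁴ = (2 - ⅙)⁴ = (11/6)⁴ = 14641/1296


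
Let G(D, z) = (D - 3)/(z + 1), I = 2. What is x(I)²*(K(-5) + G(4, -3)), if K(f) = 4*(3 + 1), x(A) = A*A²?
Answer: 992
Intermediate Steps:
G(D, z) = (-3 + D)/(1 + z)
x(A) = A³
K(f) = 16 (K(f) = 4*4 = 16)
x(I)²*(K(-5) + G(4, -3)) = (2³)²*(16 + (-3 + 4)/(1 - 3)) = 8²*(16 + 1/(-2)) = 64*(16 - ½*1) = 64*(16 - ½) = 64*(31/2) = 992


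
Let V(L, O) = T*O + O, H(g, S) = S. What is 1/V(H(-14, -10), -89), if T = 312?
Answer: -1/27857 ≈ -3.5898e-5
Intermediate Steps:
V(L, O) = 313*O (V(L, O) = 312*O + O = 313*O)
1/V(H(-14, -10), -89) = 1/(313*(-89)) = 1/(-27857) = -1/27857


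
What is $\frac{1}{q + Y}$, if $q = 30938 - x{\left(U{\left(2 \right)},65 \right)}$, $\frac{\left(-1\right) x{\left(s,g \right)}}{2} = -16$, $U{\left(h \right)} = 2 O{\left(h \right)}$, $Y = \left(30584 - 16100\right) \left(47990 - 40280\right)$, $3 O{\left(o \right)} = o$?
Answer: $\frac{1}{111702546} \approx 8.9523 \cdot 10^{-9}$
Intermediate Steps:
$O{\left(o \right)} = \frac{o}{3}$
$Y = 111671640$ ($Y = 14484 \cdot 7710 = 111671640$)
$U{\left(h \right)} = \frac{2 h}{3}$ ($U{\left(h \right)} = 2 \frac{h}{3} = \frac{2 h}{3}$)
$x{\left(s,g \right)} = 32$ ($x{\left(s,g \right)} = \left(-2\right) \left(-16\right) = 32$)
$q = 30906$ ($q = 30938 - 32 = 30906$)
$\frac{1}{q + Y} = \frac{1}{30906 + 111671640} = \frac{1}{111702546}$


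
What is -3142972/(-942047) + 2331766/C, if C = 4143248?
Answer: 7609372809029/1951567174328 ≈ 3.8991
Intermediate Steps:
-3142972/(-942047) + 2331766/C = -3142972/(-942047) + 2331766/4143248 = -3142972*(-1/942047) + 2331766*(1/4143248) = 3142972/942047 + 1165883/2071624 = 7609372809029/1951567174328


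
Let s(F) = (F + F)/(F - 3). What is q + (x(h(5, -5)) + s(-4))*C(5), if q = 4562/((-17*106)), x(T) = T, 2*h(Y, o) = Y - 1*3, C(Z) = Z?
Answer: 51608/6307 ≈ 8.1826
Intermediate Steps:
h(Y, o) = -3/2 + Y/2 (h(Y, o) = (Y - 1*3)/2 = (Y - 3)/2 = (-3 + Y)/2 = -3/2 + Y/2)
s(F) = 2*F/(-3 + F) (s(F) = (2*F)/(-3 + F) = 2*F/(-3 + F))
q = -2281/901 (q = 4562/(-1802) = 4562*(-1/1802) = -2281/901 ≈ -2.5316)
q + (x(h(5, -5)) + s(-4))*C(5) = -2281/901 + ((-3/2 + (1/2)*5) + 2*(-4)/(-3 - 4))*5 = -2281/901 + ((-3/2 + 5/2) + 2*(-4)/(-7))*5 = -2281/901 + (1 + 2*(-4)*(-1/7))*5 = -2281/901 + (1 + 8/7)*5 = -2281/901 + (15/7)*5 = -2281/901 + 75/7 = 51608/6307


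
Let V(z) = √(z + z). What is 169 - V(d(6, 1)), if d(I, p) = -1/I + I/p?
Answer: 169 - √105/3 ≈ 165.58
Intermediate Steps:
V(z) = √2*√z (V(z) = √(2*z) = √2*√z)
169 - V(d(6, 1)) = 169 - √2*√(-1/6 + 6/1) = 169 - √2*√(-1*⅙ + 6*1) = 169 - √2*√(-⅙ + 6) = 169 - √2*√(35/6) = 169 - √2*√210/6 = 169 - √105/3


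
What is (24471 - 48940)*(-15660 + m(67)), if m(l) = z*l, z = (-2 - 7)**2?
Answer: 250391277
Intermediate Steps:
z = 81 (z = (-9)**2 = 81)
m(l) = 81*l
(24471 - 48940)*(-15660 + m(67)) = (24471 - 48940)*(-15660 + 81*67) = -24469*(-15660 + 5427) = -24469*(-10233) = 250391277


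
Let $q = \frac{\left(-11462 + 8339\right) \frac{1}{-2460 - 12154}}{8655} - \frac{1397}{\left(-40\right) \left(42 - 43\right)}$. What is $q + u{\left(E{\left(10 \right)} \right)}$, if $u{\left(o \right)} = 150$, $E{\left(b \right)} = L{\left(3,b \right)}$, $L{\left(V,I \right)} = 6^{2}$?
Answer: $\frac{19406891981}{168645560} \approx 115.08$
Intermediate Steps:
$L{\left(V,I \right)} = 36$
$E{\left(b \right)} = 36$
$q = - \frac{5889942019}{168645560}$ ($q = - \frac{3123}{-14614} \cdot \frac{1}{8655} - \frac{1397}{\left(-40\right) \left(-1\right)} = \left(-3123\right) \left(- \frac{1}{14614}\right) \frac{1}{8655} - \frac{1397}{40} = \frac{3123}{14614} \cdot \frac{1}{8655} - \frac{1397}{40} = \frac{1041}{42161390} - \frac{1397}{40} = - \frac{5889942019}{168645560} \approx -34.925$)
$q + u{\left(E{\left(10 \right)} \right)} = - \frac{5889942019}{168645560} + 150 = \frac{19406891981}{168645560}$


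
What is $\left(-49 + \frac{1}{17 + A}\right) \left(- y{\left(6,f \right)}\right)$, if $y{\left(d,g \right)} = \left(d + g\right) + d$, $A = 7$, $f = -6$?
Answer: $\frac{1175}{4} \approx 293.75$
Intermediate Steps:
$y{\left(d,g \right)} = g + 2 d$
$\left(-49 + \frac{1}{17 + A}\right) \left(- y{\left(6,f \right)}\right) = \left(-49 + \frac{1}{17 + 7}\right) \left(- (-6 + 2 \cdot 6)\right) = \left(-49 + \frac{1}{24}\right) \left(- (-6 + 12)\right) = \left(-49 + \frac{1}{24}\right) \left(\left(-1\right) 6\right) = \left(- \frac{1175}{24}\right) \left(-6\right) = \frac{1175}{4}$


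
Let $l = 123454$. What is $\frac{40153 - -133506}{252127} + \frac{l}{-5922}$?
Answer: $- \frac{15048839030}{746548047} \approx -20.158$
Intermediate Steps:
$\frac{40153 - -133506}{252127} + \frac{l}{-5922} = \frac{40153 - -133506}{252127} + \frac{123454}{-5922} = \left(40153 + 133506\right) \frac{1}{252127} + 123454 \left(- \frac{1}{5922}\right) = 173659 \cdot \frac{1}{252127} - \frac{61727}{2961} = \frac{173659}{252127} - \frac{61727}{2961} = - \frac{15048839030}{746548047}$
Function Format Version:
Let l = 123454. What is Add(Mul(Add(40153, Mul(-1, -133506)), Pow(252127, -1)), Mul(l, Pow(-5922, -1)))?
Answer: Rational(-15048839030, 746548047) ≈ -20.158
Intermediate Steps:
Add(Mul(Add(40153, Mul(-1, -133506)), Pow(252127, -1)), Mul(l, Pow(-5922, -1))) = Add(Mul(Add(40153, Mul(-1, -133506)), Pow(252127, -1)), Mul(123454, Pow(-5922, -1))) = Add(Mul(Add(40153, 133506), Rational(1, 252127)), Mul(123454, Rational(-1, 5922))) = Add(Mul(173659, Rational(1, 252127)), Rational(-61727, 2961)) = Add(Rational(173659, 252127), Rational(-61727, 2961)) = Rational(-15048839030, 746548047)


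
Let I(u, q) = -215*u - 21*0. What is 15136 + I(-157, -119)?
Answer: 48891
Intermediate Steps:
I(u, q) = -215*u (I(u, q) = -215*u + 0 = -215*u)
15136 + I(-157, -119) = 15136 - 215*(-157) = 15136 + 33755 = 48891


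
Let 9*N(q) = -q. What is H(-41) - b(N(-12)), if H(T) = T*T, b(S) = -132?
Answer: 1813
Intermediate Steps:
N(q) = -q/9 (N(q) = (-q)/9 = -q/9)
H(T) = T**2
H(-41) - b(N(-12)) = (-41)**2 - 1*(-132) = 1681 + 132 = 1813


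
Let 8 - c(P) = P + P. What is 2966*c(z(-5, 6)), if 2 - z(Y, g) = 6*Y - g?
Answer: -201688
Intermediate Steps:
z(Y, g) = 2 + g - 6*Y (z(Y, g) = 2 - (6*Y - g) = 2 - (-g + 6*Y) = 2 + (g - 6*Y) = 2 + g - 6*Y)
c(P) = 8 - 2*P (c(P) = 8 - (P + P) = 8 - 2*P)
2966*c(z(-5, 6)) = 2966*(8 - 2*(2 + 6 - 6*(-5))) = 2966*(8 - 2*(2 + 6 + 30)) = 2966*(8 - 2*38) = 2966*(8 - 76) = 2966*(-68) = -201688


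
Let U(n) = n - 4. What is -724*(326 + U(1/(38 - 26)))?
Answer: -699565/3 ≈ -2.3319e+5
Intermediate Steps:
U(n) = -4 + n
-724*(326 + U(1/(38 - 26))) = -724*(326 + (-4 + 1/(38 - 26))) = -724*(326 + (-4 + 1/12)) = -724*(326 - 47/12) = -724*3865/12 = -699565/3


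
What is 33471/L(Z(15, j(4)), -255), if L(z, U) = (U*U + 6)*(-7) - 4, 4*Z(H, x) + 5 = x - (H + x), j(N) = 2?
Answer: -33471/455221 ≈ -0.073527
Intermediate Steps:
Z(H, x) = -5/4 - H/4 (Z(H, x) = -5/4 + (x - (H + x))/4 = -5/4 + (x + (-H - x))/4 = -5/4 + (-H)/4 = -5/4 - H/4)
L(z, U) = -46 - 7*U² (L(z, U) = (U² + 6)*(-7) - 4 = (6 + U²)*(-7) - 4 = (-42 - 7*U²) - 4 = -46 - 7*U²)
33471/L(Z(15, j(4)), -255) = 33471/(-46 - 7*(-255)²) = 33471/(-46 - 7*65025) = 33471/(-46 - 455175) = 33471/(-455221) = 33471*(-1/455221) = -33471/455221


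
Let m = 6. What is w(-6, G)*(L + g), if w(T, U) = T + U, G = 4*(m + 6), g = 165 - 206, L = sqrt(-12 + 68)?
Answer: -1722 + 84*sqrt(14) ≈ -1407.7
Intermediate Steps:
L = 2*sqrt(14) (L = sqrt(56) = 2*sqrt(14) ≈ 7.4833)
g = -41
G = 48 (G = 4*(6 + 6) = 4*12 = 48)
w(-6, G)*(L + g) = (-6 + 48)*(2*sqrt(14) - 41) = 42*(-41 + 2*sqrt(14)) = -1722 + 84*sqrt(14)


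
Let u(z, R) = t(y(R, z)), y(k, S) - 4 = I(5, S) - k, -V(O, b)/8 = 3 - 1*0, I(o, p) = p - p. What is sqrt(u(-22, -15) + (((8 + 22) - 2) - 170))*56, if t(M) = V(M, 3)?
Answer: 56*I*sqrt(166) ≈ 721.51*I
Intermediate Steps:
I(o, p) = 0
V(O, b) = -24 (V(O, b) = -8*(3 - 1*0) = -8*(3 + 0) = -8*3 = -24)
y(k, S) = 4 - k (y(k, S) = 4 + (0 - k) = 4 - k)
t(M) = -24
u(z, R) = -24
sqrt(u(-22, -15) + (((8 + 22) - 2) - 170))*56 = sqrt(-24 + (((8 + 22) - 2) - 170))*56 = sqrt(-24 + ((30 - 2) - 170))*56 = sqrt(-24 + (28 - 170))*56 = sqrt(-24 - 142)*56 = sqrt(-166)*56 = (I*sqrt(166))*56 = 56*I*sqrt(166)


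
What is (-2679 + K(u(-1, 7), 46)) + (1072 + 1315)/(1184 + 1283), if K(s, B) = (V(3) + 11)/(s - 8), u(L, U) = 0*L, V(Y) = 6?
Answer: -52895587/19736 ≈ -2680.2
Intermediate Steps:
u(L, U) = 0
K(s, B) = 17/(-8 + s) (K(s, B) = (6 + 11)/(s - 8) = 17/(-8 + s))
(-2679 + K(u(-1, 7), 46)) + (1072 + 1315)/(1184 + 1283) = (-2679 + 17/(-8 + 0)) + (1072 + 1315)/(1184 + 1283) = (-2679 + 17/(-8)) + 2387/2467 = (-2679 + 17*(-⅛)) + 2387*(1/2467) = (-2679 - 17/8) + 2387/2467 = -21449/8 + 2387/2467 = -52895587/19736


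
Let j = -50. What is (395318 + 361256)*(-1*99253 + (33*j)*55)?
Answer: -143751329722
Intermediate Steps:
(395318 + 361256)*(-1*99253 + (33*j)*55) = (395318 + 361256)*(-1*99253 + (33*(-50))*55) = 756574*(-99253 - 1650*55) = 756574*(-99253 - 90750) = 756574*(-190003) = -143751329722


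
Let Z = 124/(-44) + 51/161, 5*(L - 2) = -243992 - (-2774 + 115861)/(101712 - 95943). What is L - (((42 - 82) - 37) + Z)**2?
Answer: -997362726535330/18094128129 ≈ -55121.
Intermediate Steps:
L = -281529049/5769 (L = 2 + (-243992 - (-2774 + 115861)/(101712 - 95943))/5 = 2 + (-243992 - 113087/5769)/5 = 2 + (1/5)*(-1407702935/5769) = 2 - 281540587/5769 = -281529049/5769 ≈ -48800.)
Z = -4430/1771 (Z = 124*(-1/44) + 51*(1/161) = -31/11 + 51/161 = -4430/1771 ≈ -2.5014)
L - (((42 - 82) - 37) + Z)**2 = -281529049/5769 - (((42 - 82) - 37) - 4430/1771)**2 = -281529049/5769 - ((-40 - 37) - 4430/1771)**2 = -281529049/5769 - (-77 - 4430/1771)**2 = -281529049/5769 - (-140797/1771)**2 = -281529049/5769 - 1*19823795209/3136441 = -281529049/5769 - 19823795209/3136441 = -997362726535330/18094128129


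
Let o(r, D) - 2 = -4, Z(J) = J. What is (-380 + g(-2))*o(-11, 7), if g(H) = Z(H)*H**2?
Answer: 776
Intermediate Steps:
o(r, D) = -2 (o(r, D) = 2 - 4 = -2)
g(H) = H**3 (g(H) = H*H**2 = H**3)
(-380 + g(-2))*o(-11, 7) = (-380 + (-2)**3)*(-2) = (-380 - 8)*(-2) = -388*(-2) = 776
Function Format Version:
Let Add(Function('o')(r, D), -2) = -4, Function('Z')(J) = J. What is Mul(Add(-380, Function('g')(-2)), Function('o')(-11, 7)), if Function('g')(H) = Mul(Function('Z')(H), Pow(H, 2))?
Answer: 776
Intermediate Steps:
Function('o')(r, D) = -2 (Function('o')(r, D) = Add(2, -4) = -2)
Function('g')(H) = Pow(H, 3) (Function('g')(H) = Mul(H, Pow(H, 2)) = Pow(H, 3))
Mul(Add(-380, Function('g')(-2)), Function('o')(-11, 7)) = Mul(Add(-380, Pow(-2, 3)), -2) = Mul(Add(-380, -8), -2) = Mul(-388, -2) = 776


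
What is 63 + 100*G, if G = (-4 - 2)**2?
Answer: 3663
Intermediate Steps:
G = 36 (G = (-6)**2 = 36)
63 + 100*G = 63 + 100*36 = 63 + 3600 = 3663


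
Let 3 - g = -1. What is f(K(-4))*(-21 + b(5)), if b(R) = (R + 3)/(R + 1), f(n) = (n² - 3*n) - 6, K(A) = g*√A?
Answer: 4130/3 + 472*I ≈ 1376.7 + 472.0*I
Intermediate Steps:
g = 4 (g = 3 - 1*(-1) = 3 + 1 = 4)
K(A) = 4*√A
f(n) = -6 + n² - 3*n
b(R) = (3 + R)/(1 + R)
f(K(-4))*(-21 + b(5)) = (-6 + (4*√(-4))² - 12*√(-4))*(-21 + (3 + 5)/(1 + 5)) = (-6 + (4*(2*I))² - 12*2*I)*(-21 + 8/6) = (-6 + (8*I)² - 24*I)*(-21 + (⅙)*8) = (-6 - 64 - 24*I)*(-21 + 4/3) = (-70 - 24*I)*(-59/3) = 4130/3 + 472*I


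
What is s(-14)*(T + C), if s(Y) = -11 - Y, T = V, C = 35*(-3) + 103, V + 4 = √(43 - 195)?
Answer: -18 + 6*I*√38 ≈ -18.0 + 36.987*I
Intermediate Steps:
V = -4 + 2*I*√38 (V = -4 + √(43 - 195) = -4 + √(-152) = -4 + 2*I*√38 ≈ -4.0 + 12.329*I)
C = -2 (C = -105 + 103 = -2)
T = -4 + 2*I*√38 ≈ -4.0 + 12.329*I
s(-14)*(T + C) = (-11 - 1*(-14))*((-4 + 2*I*√38) - 2) = (-11 + 14)*(-6 + 2*I*√38) = 3*(-6 + 2*I*√38) = -18 + 6*I*√38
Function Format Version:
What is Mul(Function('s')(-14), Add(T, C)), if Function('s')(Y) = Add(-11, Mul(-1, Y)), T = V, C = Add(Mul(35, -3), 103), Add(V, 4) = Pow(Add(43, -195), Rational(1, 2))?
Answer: Add(-18, Mul(6, I, Pow(38, Rational(1, 2)))) ≈ Add(-18.000, Mul(36.987, I))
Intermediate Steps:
V = Add(-4, Mul(2, I, Pow(38, Rational(1, 2)))) (V = Add(-4, Pow(Add(43, -195), Rational(1, 2))) = Add(-4, Pow(-152, Rational(1, 2))) = Add(-4, Mul(2, I, Pow(38, Rational(1, 2)))) ≈ Add(-4.0000, Mul(12.329, I)))
C = -2 (C = Add(-105, 103) = -2)
T = Add(-4, Mul(2, I, Pow(38, Rational(1, 2)))) ≈ Add(-4.0000, Mul(12.329, I))
Mul(Function('s')(-14), Add(T, C)) = Mul(Add(-11, Mul(-1, -14)), Add(Add(-4, Mul(2, I, Pow(38, Rational(1, 2)))), -2)) = Mul(Add(-11, 14), Add(-6, Mul(2, I, Pow(38, Rational(1, 2))))) = Mul(3, Add(-6, Mul(2, I, Pow(38, Rational(1, 2))))) = Add(-18, Mul(6, I, Pow(38, Rational(1, 2))))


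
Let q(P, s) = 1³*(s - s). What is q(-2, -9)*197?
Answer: 0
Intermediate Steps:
q(P, s) = 0 (q(P, s) = 1*0 = 0)
q(-2, -9)*197 = 0*197 = 0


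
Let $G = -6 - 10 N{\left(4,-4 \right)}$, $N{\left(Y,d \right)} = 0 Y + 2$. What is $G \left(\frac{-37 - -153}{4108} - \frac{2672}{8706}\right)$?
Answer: $\frac{2491670}{343887} \approx 7.2456$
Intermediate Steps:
$N{\left(Y,d \right)} = 2$ ($N{\left(Y,d \right)} = 0 + 2 = 2$)
$G = -26$ ($G = -6 - 20 = -26$)
$G \left(\frac{-37 - -153}{4108} - \frac{2672}{8706}\right) = - 26 \left(\frac{-37 - -153}{4108} - \frac{2672}{8706}\right) = - 26 \left(\left(-37 + 153\right) \frac{1}{4108} - \frac{1336}{4353}\right) = - 26 \left(116 \cdot \frac{1}{4108} - \frac{1336}{4353}\right) = - 26 \left(\frac{29}{1027} - \frac{1336}{4353}\right) = \left(-26\right) \left(- \frac{1245835}{4470531}\right) = \frac{2491670}{343887}$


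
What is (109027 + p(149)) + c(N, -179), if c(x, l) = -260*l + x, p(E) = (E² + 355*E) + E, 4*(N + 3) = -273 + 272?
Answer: 923235/4 ≈ 2.3081e+5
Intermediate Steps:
N = -13/4 (N = -3 + (-273 + 272)/4 = -3 + (¼)*(-1) = -3 - ¼ = -13/4 ≈ -3.2500)
p(E) = E² + 356*E
c(x, l) = x - 260*l
(109027 + p(149)) + c(N, -179) = (109027 + 149*(356 + 149)) + (-13/4 - 260*(-179)) = (109027 + 149*505) + (-13/4 + 46540) = (109027 + 75245) + 186147/4 = 184272 + 186147/4 = 923235/4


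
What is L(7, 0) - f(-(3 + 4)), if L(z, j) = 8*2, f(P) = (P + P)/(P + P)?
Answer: 15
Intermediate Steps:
f(P) = 1 (f(P) = (2*P)/((2*P)) = (2*P)*(1/(2*P)) = 1)
L(z, j) = 16
L(7, 0) - f(-(3 + 4)) = 16 - 1*1 = 16 - 1 = 15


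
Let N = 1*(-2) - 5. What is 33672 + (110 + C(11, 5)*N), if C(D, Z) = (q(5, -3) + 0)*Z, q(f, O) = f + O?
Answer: 33712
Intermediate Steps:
q(f, O) = O + f
C(D, Z) = 2*Z (C(D, Z) = ((-3 + 5) + 0)*Z = (2 + 0)*Z = 2*Z)
N = -7 (N = -2 - 5 = -7)
33672 + (110 + C(11, 5)*N) = 33672 + (110 + (2*5)*(-7)) = 33672 + (110 + 10*(-7)) = 33672 + (110 - 70) = 33672 + 40 = 33712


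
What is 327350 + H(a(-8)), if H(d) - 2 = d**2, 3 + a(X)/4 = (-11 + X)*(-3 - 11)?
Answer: 1434056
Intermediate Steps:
a(X) = 604 - 56*X (a(X) = -12 + 4*((-11 + X)*(-3 - 11)) = -12 + 4*((-11 + X)*(-14)) = -12 + 4*(154 - 14*X) = -12 + (616 - 56*X) = 604 - 56*X)
H(d) = 2 + d**2
327350 + H(a(-8)) = 327350 + (2 + (604 - 56*(-8))**2) = 327350 + (2 + (604 + 448)**2) = 327350 + (2 + 1052**2) = 327350 + (2 + 1106704) = 327350 + 1106706 = 1434056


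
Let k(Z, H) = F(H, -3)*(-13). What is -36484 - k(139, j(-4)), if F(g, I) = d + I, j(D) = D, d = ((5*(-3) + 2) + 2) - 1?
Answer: -36679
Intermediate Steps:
d = -12 (d = ((-15 + 2) + 2) - 1 = (-13 + 2) - 1 = -11 - 1 = -12)
F(g, I) = -12 + I
k(Z, H) = 195 (k(Z, H) = (-12 - 3)*(-13) = -15*(-13) = 195)
-36484 - k(139, j(-4)) = -36484 - 1*195 = -36484 - 195 = -36679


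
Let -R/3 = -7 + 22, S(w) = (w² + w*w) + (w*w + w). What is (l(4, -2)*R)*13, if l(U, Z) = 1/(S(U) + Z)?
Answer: -117/10 ≈ -11.700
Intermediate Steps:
S(w) = w + 3*w² (S(w) = (w² + w²) + (w² + w) = 2*w² + (w + w²) = w + 3*w²)
l(U, Z) = 1/(Z + U*(1 + 3*U)) (l(U, Z) = 1/(U*(1 + 3*U) + Z) = 1/(Z + U*(1 + 3*U)))
R = -45 (R = -3*(-7 + 22) = -3*15 = -45)
(l(4, -2)*R)*13 = (-45/(-2 + 4*(1 + 3*4)))*13 = (-45/(-2 + 4*(1 + 12)))*13 = (-45/(-2 + 4*13))*13 = (-45/(-2 + 52))*13 = (-45/50)*13 = ((1/50)*(-45))*13 = -9/10*13 = -117/10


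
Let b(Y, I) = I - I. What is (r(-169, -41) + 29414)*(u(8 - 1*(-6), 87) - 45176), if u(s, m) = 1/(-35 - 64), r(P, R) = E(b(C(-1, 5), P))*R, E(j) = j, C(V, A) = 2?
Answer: -11959264450/9 ≈ -1.3288e+9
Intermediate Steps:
b(Y, I) = 0
r(P, R) = 0 (r(P, R) = 0*R = 0)
u(s, m) = -1/99 (u(s, m) = 1/(-99) = -1/99)
(r(-169, -41) + 29414)*(u(8 - 1*(-6), 87) - 45176) = (0 + 29414)*(-1/99 - 45176) = 29414*(-4472425/99) = -11959264450/9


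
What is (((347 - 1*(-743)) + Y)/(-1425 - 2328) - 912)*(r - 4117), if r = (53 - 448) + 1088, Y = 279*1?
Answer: 11724135520/3753 ≈ 3.1239e+6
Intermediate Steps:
Y = 279
r = 693 (r = -395 + 1088 = 693)
(((347 - 1*(-743)) + Y)/(-1425 - 2328) - 912)*(r - 4117) = (((347 - 1*(-743)) + 279)/(-1425 - 2328) - 912)*(693 - 4117) = (((347 + 743) + 279)/(-3753) - 912)*(-3424) = ((1090 + 279)*(-1/3753) - 912)*(-3424) = (1369*(-1/3753) - 912)*(-3424) = (-1369/3753 - 912)*(-3424) = -3424105/3753*(-3424) = 11724135520/3753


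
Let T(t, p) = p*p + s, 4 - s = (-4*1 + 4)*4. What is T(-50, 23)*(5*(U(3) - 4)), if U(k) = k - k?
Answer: -10660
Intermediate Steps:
s = 4 (s = 4 - (-4*1 + 4)*4 = 4 - (-4 + 4)*4 = 4 - 0*4 = 4 - 1*0 = 4 + 0 = 4)
U(k) = 0
T(t, p) = 4 + p² (T(t, p) = p*p + 4 = p² + 4 = 4 + p²)
T(-50, 23)*(5*(U(3) - 4)) = (4 + 23²)*(5*(0 - 4)) = (4 + 529)*(5*(-4)) = 533*(-20) = -10660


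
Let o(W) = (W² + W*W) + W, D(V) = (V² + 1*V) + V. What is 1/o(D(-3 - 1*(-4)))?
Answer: 1/21 ≈ 0.047619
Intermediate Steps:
D(V) = V² + 2*V (D(V) = (V² + V) + V = (V + V²) + V = V² + 2*V)
o(W) = W + 2*W² (o(W) = (W² + W²) + W = 2*W² + W = W + 2*W²)
1/o(D(-3 - 1*(-4))) = 1/(((-3 - 1*(-4))*(2 + (-3 - 1*(-4))))*(1 + 2*((-3 - 1*(-4))*(2 + (-3 - 1*(-4)))))) = 1/(((-3 + 4)*(2 + (-3 + 4)))*(1 + 2*((-3 + 4)*(2 + (-3 + 4))))) = 1/((1*(2 + 1))*(1 + 2*(1*(2 + 1)))) = 1/((1*3)*(1 + 2*(1*3))) = 1/(3*(1 + 2*3)) = 1/(3*(1 + 6)) = 1/(3*7) = 1/21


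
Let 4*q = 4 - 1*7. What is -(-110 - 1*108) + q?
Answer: 869/4 ≈ 217.25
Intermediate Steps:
q = -3/4 (q = (4 - 1*7)/4 = (4 - 7)/4 = (1/4)*(-3) = -3/4 ≈ -0.75000)
-(-110 - 1*108) + q = -(-110 - 1*108) - 3/4 = -(-110 - 108) - 3/4 = -1*(-218) - 3/4 = 218 - 3/4 = 869/4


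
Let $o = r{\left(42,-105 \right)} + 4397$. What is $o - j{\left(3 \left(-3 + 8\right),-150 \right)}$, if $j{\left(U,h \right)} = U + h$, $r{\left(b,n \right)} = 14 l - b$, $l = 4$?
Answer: $4546$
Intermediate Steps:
$r{\left(b,n \right)} = 56 - b$ ($r{\left(b,n \right)} = 14 \cdot 4 - b = 56 - b$)
$o = 4411$ ($o = \left(56 - 42\right) + 4397 = 14 + 4397 = 4411$)
$o - j{\left(3 \left(-3 + 8\right),-150 \right)} = 4411 - \left(3 \left(-3 + 8\right) - 150\right) = 4411 - \left(3 \cdot 5 - 150\right) = 4411 - \left(15 - 150\right) = 4411 - -135 = 4411 + 135 = 4546$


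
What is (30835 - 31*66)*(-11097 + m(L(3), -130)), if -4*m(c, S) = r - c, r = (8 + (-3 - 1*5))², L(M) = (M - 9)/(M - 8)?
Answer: -3194628963/10 ≈ -3.1946e+8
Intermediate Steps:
L(M) = (-9 + M)/(-8 + M)
r = 0 (r = (8 + (-3 - 5))² = (8 - 8)² = 0² = 0)
m(c, S) = c/4 (m(c, S) = -(0 - c)/4 = -(-1)*c/4 = c/4)
(30835 - 31*66)*(-11097 + m(L(3), -130)) = (30835 - 31*66)*(-11097 + ((-9 + 3)/(-8 + 3))/4) = (30835 - 2046)*(-11097 + (-6/(-5))/4) = 28789*(-11097 + (-⅕*(-6))/4) = 28789*(-11097 + (¼)*(6/5)) = 28789*(-11097 + 3/10) = 28789*(-110967/10) = -3194628963/10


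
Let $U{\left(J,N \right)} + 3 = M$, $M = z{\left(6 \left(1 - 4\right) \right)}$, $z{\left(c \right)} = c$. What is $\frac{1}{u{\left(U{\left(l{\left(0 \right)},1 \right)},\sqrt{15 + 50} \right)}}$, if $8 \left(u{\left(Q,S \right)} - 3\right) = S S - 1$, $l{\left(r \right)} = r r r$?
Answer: $\frac{1}{11} \approx 0.090909$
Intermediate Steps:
$l{\left(r \right)} = r^{3}$ ($l{\left(r \right)} = r^{2} r = r^{3}$)
$M = -18$ ($M = 6 \left(1 - 4\right) = 6 \left(-3\right) = -18$)
$U{\left(J,N \right)} = -21$ ($U{\left(J,N \right)} = -3 - 18 = -21$)
$u{\left(Q,S \right)} = \frac{23}{8} + \frac{S^{2}}{8}$ ($u{\left(Q,S \right)} = 3 + \frac{S S - 1}{8} = 3 + \frac{S^{2} - 1}{8} = 3 + \frac{-1 + S^{2}}{8} = 3 + \left(- \frac{1}{8} + \frac{S^{2}}{8}\right) = \frac{23}{8} + \frac{S^{2}}{8}$)
$\frac{1}{u{\left(U{\left(l{\left(0 \right)},1 \right)},\sqrt{15 + 50} \right)}} = \frac{1}{\frac{23}{8} + \frac{\left(\sqrt{15 + 50}\right)^{2}}{8}} = \frac{1}{\frac{23}{8} + \frac{\left(\sqrt{65}\right)^{2}}{8}} = \frac{1}{\frac{23}{8} + \frac{1}{8} \cdot 65} = \frac{1}{\frac{23}{8} + \frac{65}{8}} = \frac{1}{11}$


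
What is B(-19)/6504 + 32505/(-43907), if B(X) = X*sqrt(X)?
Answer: -32505/43907 - 19*I*sqrt(19)/6504 ≈ -0.74031 - 0.012734*I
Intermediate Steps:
B(X) = X**(3/2)
B(-19)/6504 + 32505/(-43907) = (-19)**(3/2)/6504 + 32505/(-43907) = -19*I*sqrt(19)*(1/6504) + 32505*(-1/43907) = -19*I*sqrt(19)/6504 - 32505/43907 = -32505/43907 - 19*I*sqrt(19)/6504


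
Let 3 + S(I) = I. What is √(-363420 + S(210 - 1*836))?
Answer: I*√364049 ≈ 603.37*I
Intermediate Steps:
S(I) = -3 + I
√(-363420 + S(210 - 1*836)) = √(-363420 + (-3 + (210 - 1*836))) = √(-363420 + (-3 + (210 - 836))) = √(-363420 + (-3 - 626)) = √(-363420 - 629) = √(-364049) = I*√364049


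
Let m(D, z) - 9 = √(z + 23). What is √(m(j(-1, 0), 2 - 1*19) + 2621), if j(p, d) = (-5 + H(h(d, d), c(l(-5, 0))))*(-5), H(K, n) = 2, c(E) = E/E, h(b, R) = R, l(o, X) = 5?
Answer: √(2630 + √6) ≈ 51.307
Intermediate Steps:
c(E) = 1
j(p, d) = 15 (j(p, d) = (-5 + 2)*(-5) = -3*(-5) = 15)
m(D, z) = 9 + √(23 + z) (m(D, z) = 9 + √(z + 23) = 9 + √(23 + z))
√(m(j(-1, 0), 2 - 1*19) + 2621) = √((9 + √(23 + (2 - 1*19))) + 2621) = √((9 + √(23 + (2 - 19))) + 2621) = √((9 + √(23 - 17)) + 2621) = √((9 + √6) + 2621) = √(2630 + √6)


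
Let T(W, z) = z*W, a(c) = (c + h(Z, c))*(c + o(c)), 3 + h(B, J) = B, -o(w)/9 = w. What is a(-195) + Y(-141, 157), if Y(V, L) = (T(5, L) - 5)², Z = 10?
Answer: 315120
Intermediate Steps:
o(w) = -9*w
h(B, J) = -3 + B
a(c) = -8*c*(7 + c) (a(c) = (c + (-3 + 10))*(c - 9*c) = (c + 7)*(-8*c) = (7 + c)*(-8*c) = -8*c*(7 + c))
T(W, z) = W*z
Y(V, L) = (-5 + 5*L)² (Y(V, L) = (5*L - 5)² = (-5 + 5*L)²)
a(-195) + Y(-141, 157) = 8*(-195)*(-7 - 1*(-195)) + 25*(-1 + 157)² = 8*(-195)*(-7 + 195) + 25*156² = 8*(-195)*188 + 25*24336 = -293280 + 608400 = 315120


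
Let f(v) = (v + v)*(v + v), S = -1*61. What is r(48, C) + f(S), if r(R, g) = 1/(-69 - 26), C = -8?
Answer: 1413979/95 ≈ 14884.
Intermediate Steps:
r(R, g) = -1/95 (r(R, g) = 1/(-95) = -1/95)
S = -61
f(v) = 4*v² (f(v) = (2*v)*(2*v) = 4*v²)
r(48, C) + f(S) = -1/95 + 4*(-61)² = -1/95 + 4*3721 = -1/95 + 14884 = 1413979/95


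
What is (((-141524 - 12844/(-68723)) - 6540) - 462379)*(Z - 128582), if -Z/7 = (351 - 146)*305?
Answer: 1250279405445335/3617 ≈ 3.4567e+11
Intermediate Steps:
Z = -437675 (Z = -7*(351 - 146)*305 = -1435*305 = -7*62525 = -437675)
(((-141524 - 12844/(-68723)) - 6540) - 462379)*(Z - 128582) = (((-141524 - 12844/(-68723)) - 6540) - 462379)*(-437675 - 128582) = (((-141524 - 12844*(-1/68723)) - 6540) - 462379)*(-566257) = (((-141524 + 676/3617) - 6540) - 462379)*(-566257) = ((-511891632/3617 - 6540) - 462379)*(-566257) = (-535546812/3617 - 462379)*(-566257) = -2207971655/3617*(-566257) = 1250279405445335/3617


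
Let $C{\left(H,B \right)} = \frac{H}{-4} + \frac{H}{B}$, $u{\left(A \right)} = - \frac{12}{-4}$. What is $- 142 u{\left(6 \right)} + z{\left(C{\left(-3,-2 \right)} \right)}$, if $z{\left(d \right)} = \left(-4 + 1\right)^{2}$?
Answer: $-417$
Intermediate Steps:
$u{\left(A \right)} = 3$ ($u{\left(A \right)} = \left(-12\right) \left(- \frac{1}{4}\right) = 3$)
$C{\left(H,B \right)} = - \frac{H}{4} + \frac{H}{B}$ ($C{\left(H,B \right)} = H \left(- \frac{1}{4}\right) + \frac{H}{B} = - \frac{H}{4} + \frac{H}{B}$)
$z{\left(d \right)} = 9$ ($z{\left(d \right)} = \left(-3\right)^{2} = 9$)
$- 142 u{\left(6 \right)} + z{\left(C{\left(-3,-2 \right)} \right)} = \left(-142\right) 3 + 9 = -426 + 9 = -417$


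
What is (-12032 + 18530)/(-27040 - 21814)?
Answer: -3249/24427 ≈ -0.13301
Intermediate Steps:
(-12032 + 18530)/(-27040 - 21814) = 6498/(-48854) = 6498*(-1/48854) = -3249/24427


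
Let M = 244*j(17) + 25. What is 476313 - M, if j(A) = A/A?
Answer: 476044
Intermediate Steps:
j(A) = 1
M = 269 (M = 244*1 + 25 = 244 + 25 = 269)
476313 - M = 476313 - 1*269 = 476313 - 269 = 476044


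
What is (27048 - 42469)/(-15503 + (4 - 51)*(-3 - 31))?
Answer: 15421/13905 ≈ 1.1090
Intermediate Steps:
(27048 - 42469)/(-15503 + (4 - 51)*(-3 - 31)) = -15421/(-15503 - 47*(-34)) = -15421/(-15503 + 1598) = -15421/(-13905) = -15421*(-1/13905) = 15421/13905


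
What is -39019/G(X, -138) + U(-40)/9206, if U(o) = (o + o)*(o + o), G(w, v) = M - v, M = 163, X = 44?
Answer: -178641257/1385503 ≈ -128.94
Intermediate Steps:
G(w, v) = 163 - v
U(o) = 4*o**2 (U(o) = (2*o)*(2*o) = 4*o**2)
-39019/G(X, -138) + U(-40)/9206 = -39019/(163 - 1*(-138)) + (4*(-40)**2)/9206 = -39019/(163 + 138) + (4*1600)*(1/9206) = -39019/301 + 6400*(1/9206) = -39019*1/301 + 3200/4603 = -39019/301 + 3200/4603 = -178641257/1385503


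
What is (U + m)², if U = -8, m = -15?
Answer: 529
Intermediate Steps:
(U + m)² = (-8 - 15)² = (-23)² = 529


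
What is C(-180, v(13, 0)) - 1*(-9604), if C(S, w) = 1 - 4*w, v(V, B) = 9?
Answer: 9569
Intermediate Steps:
C(-180, v(13, 0)) - 1*(-9604) = (1 - 4*9) - 1*(-9604) = (1 - 36) + 9604 = -35 + 9604 = 9569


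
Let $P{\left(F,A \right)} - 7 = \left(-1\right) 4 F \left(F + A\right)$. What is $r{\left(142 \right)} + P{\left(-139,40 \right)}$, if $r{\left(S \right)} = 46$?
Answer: $-54991$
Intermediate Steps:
$P{\left(F,A \right)} = 7 - 4 F \left(A + F\right)$ ($P{\left(F,A \right)} = 7 + \left(-1\right) 4 F \left(F + A\right) = 7 - 4 F \left(A + F\right)$)
$r{\left(142 \right)} + P{\left(-139,40 \right)} = 46 - \left(-7 - 22240 + 77284\right) = 46 + \left(7 - 77284 + 22240\right) = 46 - 55037 = -54991$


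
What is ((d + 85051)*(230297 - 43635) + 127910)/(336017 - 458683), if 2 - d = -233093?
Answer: -29692948281/61333 ≈ -4.8413e+5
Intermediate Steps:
d = 233095 (d = 2 - 1*(-233093) = 2 + 233093 = 233095)
((d + 85051)*(230297 - 43635) + 127910)/(336017 - 458683) = ((233095 + 85051)*(230297 - 43635) + 127910)/(336017 - 458683) = (318146*186662 + 127910)/(-122666) = (59385768652 + 127910)*(-1/122666) = 59385896562*(-1/122666) = -29692948281/61333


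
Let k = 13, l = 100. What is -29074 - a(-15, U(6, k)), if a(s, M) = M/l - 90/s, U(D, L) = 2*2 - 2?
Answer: -1454001/50 ≈ -29080.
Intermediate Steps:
U(D, L) = 2 (U(D, L) = 4 - 2 = 2)
a(s, M) = -90/s + M/100 (a(s, M) = M/100 - 90/s = -90/s + M/100)
-29074 - a(-15, U(6, k)) = -29074 - (-90/(-15) + (1/100)*2) = -29074 - (-90*(-1/15) + 1/50) = -29074 - (6 + 1/50) = -29074 - 1*301/50 = -29074 - 301/50 = -1454001/50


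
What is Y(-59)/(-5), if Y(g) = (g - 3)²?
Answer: -3844/5 ≈ -768.80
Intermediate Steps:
Y(g) = (-3 + g)²
Y(-59)/(-5) = (-3 - 59)²/(-5) = -⅕*(-62)² = -⅕*3844 = -3844/5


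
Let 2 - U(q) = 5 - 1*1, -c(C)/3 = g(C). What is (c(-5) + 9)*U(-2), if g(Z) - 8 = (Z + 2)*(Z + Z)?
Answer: 210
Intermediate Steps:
g(Z) = 8 + 2*Z*(2 + Z) (g(Z) = 8 + (Z + 2)*(Z + Z) = 8 + (2 + Z)*(2*Z) = 8 + 2*Z*(2 + Z))
c(C) = -24 - 12*C - 6*C**2 (c(C) = -3*(8 + 2*C**2 + 4*C) = -24 - 12*C - 6*C**2)
U(q) = -2 (U(q) = 2 - (5 - 1*1) = 2 - (5 - 1) = 2 - 1*4 = 2 - 4 = -2)
(c(-5) + 9)*U(-2) = ((-24 - 12*(-5) - 6*(-5)**2) + 9)*(-2) = ((-24 + 60 - 6*25) + 9)*(-2) = ((-24 + 60 - 150) + 9)*(-2) = (-114 + 9)*(-2) = -105*(-2) = 210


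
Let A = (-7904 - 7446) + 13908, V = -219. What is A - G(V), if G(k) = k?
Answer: -1223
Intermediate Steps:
A = -1442 (A = -15350 + 13908 = -1442)
A - G(V) = -1442 - 1*(-219) = -1442 + 219 = -1223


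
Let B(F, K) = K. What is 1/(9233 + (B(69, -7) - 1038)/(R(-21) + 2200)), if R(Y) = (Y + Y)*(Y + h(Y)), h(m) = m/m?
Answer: 32/295445 ≈ 0.00010831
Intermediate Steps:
h(m) = 1
R(Y) = 2*Y*(1 + Y) (R(Y) = (Y + Y)*(Y + 1) = (2*Y)*(1 + Y) = 2*Y*(1 + Y))
1/(9233 + (B(69, -7) - 1038)/(R(-21) + 2200)) = 1/(9233 + (-7 - 1038)/(2*(-21)*(1 - 21) + 2200)) = 1/(9233 - 1045/(2*(-21)*(-20) + 2200)) = 1/(9233 - 1045/(840 + 2200)) = 1/(9233 - 1045/3040) = 1/(9233 - 1045*1/3040) = 1/(9233 - 11/32) = 1/(295445/32) = 32/295445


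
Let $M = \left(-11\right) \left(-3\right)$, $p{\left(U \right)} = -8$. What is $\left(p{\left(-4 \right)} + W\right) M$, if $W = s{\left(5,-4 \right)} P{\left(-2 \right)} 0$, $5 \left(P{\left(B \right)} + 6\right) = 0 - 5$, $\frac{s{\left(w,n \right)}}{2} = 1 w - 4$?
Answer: $-264$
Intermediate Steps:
$s{\left(w,n \right)} = -8 + 2 w$ ($s{\left(w,n \right)} = 2 \left(1 w - 4\right) = 2 \left(w - 4\right) = 2 \left(-4 + w\right) = -8 + 2 w$)
$P{\left(B \right)} = -7$ ($P{\left(B \right)} = -6 + \frac{0 - 5}{5} = -6 + \frac{1}{5} \left(-5\right) = -6 - 1 = -7$)
$M = 33$
$W = 0$ ($W = \left(-8 + 2 \cdot 5\right) \left(-7\right) 0 = \left(-8 + 10\right) \left(-7\right) 0 = 2 \left(-7\right) 0 = \left(-14\right) 0 = 0$)
$\left(p{\left(-4 \right)} + W\right) M = \left(-8 + 0\right) 33 = \left(-8\right) 33 = -264$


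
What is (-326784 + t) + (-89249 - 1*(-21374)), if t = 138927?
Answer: -255732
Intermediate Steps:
(-326784 + t) + (-89249 - 1*(-21374)) = (-326784 + 138927) + (-89249 - 1*(-21374)) = -187857 + (-89249 + 21374) = -187857 - 67875 = -255732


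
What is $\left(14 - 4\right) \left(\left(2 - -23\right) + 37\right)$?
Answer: $620$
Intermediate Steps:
$\left(14 - 4\right) \left(\left(2 - -23\right) + 37\right) = 10 \left(\left(2 + 23\right) + 37\right) = 10 \left(25 + 37\right) = 10 \cdot 62 = 620$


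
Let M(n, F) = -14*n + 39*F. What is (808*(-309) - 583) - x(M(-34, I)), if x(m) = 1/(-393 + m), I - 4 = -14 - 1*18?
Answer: -252507294/1009 ≈ -2.5026e+5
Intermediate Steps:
I = -28 (I = 4 + (-14 - 1*18) = 4 + (-14 - 18) = 4 - 32 = -28)
(808*(-309) - 583) - x(M(-34, I)) = (808*(-309) - 583) - 1/(-393 + (-14*(-34) + 39*(-28))) = (-249672 - 583) - 1/(-393 + (476 - 1092)) = -250255 - 1/(-393 - 616) = -250255 - 1/(-1009) = -250255 - 1*(-1/1009) = -250255 + 1/1009 = -252507294/1009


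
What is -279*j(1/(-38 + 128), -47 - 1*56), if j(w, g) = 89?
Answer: -24831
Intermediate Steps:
-279*j(1/(-38 + 128), -47 - 1*56) = -279*89 = -24831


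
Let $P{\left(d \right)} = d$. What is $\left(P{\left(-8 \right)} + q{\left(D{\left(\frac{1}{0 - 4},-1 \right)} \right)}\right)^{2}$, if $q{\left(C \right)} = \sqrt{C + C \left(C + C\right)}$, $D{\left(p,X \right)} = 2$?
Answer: $\left(8 - \sqrt{10}\right)^{2} \approx 23.404$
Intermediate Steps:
$q{\left(C \right)} = \sqrt{C + 2 C^{2}}$ ($q{\left(C \right)} = \sqrt{C + C 2 C} = \sqrt{C + 2 C^{2}}$)
$\left(P{\left(-8 \right)} + q{\left(D{\left(\frac{1}{0 - 4},-1 \right)} \right)}\right)^{2} = \left(-8 + \sqrt{2 \left(1 + 2 \cdot 2\right)}\right)^{2} = \left(-8 + \sqrt{2 \left(1 + 4\right)}\right)^{2} = \left(-8 + \sqrt{2 \cdot 5}\right)^{2} = \left(-8 + \sqrt{10}\right)^{2}$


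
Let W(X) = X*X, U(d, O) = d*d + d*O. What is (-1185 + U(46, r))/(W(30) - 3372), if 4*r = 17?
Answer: -751/1648 ≈ -0.45570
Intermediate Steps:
r = 17/4 (r = (1/4)*17 = 17/4 ≈ 4.2500)
U(d, O) = d**2 + O*d
W(X) = X**2
(-1185 + U(46, r))/(W(30) - 3372) = (-1185 + 46*(17/4 + 46))/(30**2 - 3372) = (-1185 + 46*(201/4))/(900 - 3372) = (-1185 + 4623/2)/(-2472) = (2253/2)*(-1/2472) = -751/1648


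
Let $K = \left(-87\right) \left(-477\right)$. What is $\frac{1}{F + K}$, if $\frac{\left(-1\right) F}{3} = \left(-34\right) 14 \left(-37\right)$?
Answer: $- \frac{1}{11337} \approx -8.8207 \cdot 10^{-5}$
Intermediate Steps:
$F = -52836$ ($F = - 3 \left(-34\right) 14 \left(-37\right) = - 3 \left(\left(-476\right) \left(-37\right)\right) = \left(-3\right) 17612 = -52836$)
$K = 41499$
$\frac{1}{F + K} = \frac{1}{-52836 + 41499} = \frac{1}{-11337} = - \frac{1}{11337}$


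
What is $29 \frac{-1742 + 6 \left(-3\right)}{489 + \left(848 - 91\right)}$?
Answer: $- \frac{25520}{623} \approx -40.963$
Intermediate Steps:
$29 \frac{-1742 + 6 \left(-3\right)}{489 + \left(848 - 91\right)} = 29 \frac{-1742 - 18}{489 + 757} = 29 \left(- \frac{1760}{1246}\right) = 29 \left(\left(-1760\right) \frac{1}{1246}\right) = 29 \left(- \frac{880}{623}\right) = - \frac{25520}{623}$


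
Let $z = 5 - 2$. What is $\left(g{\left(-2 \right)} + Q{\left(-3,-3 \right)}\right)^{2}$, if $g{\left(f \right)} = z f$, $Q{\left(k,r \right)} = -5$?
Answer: $121$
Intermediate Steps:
$z = 3$
$g{\left(f \right)} = 3 f$
$\left(g{\left(-2 \right)} + Q{\left(-3,-3 \right)}\right)^{2} = \left(3 \left(-2\right) - 5\right)^{2} = \left(-6 - 5\right)^{2} = \left(-11\right)^{2} = 121$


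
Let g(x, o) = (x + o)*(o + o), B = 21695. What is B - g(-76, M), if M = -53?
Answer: 8021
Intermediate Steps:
g(x, o) = 2*o*(o + x) (g(x, o) = (o + x)*(2*o) = 2*o*(o + x))
B - g(-76, M) = 21695 - 2*(-53)*(-53 - 76) = 21695 - 2*(-53)*(-129) = 21695 - 1*13674 = 21695 - 13674 = 8021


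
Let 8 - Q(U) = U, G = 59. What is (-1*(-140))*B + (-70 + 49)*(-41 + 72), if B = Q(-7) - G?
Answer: -6811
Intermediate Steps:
Q(U) = 8 - U
B = -44 (B = (8 - 1*(-7)) - 1*59 = (8 + 7) - 59 = 15 - 59 = -44)
(-1*(-140))*B + (-70 + 49)*(-41 + 72) = -1*(-140)*(-44) + (-70 + 49)*(-41 + 72) = 140*(-44) - 21*31 = -6160 - 651 = -6811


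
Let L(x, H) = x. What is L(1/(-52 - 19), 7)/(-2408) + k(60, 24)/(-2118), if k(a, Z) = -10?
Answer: 855899/181055112 ≈ 0.0047273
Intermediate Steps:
L(1/(-52 - 19), 7)/(-2408) + k(60, 24)/(-2118) = 1/(-52 - 19*(-2408)) - 10/(-2118) = -1/2408/(-71) - 10*(-1/2118) = -1/71*(-1/2408) + 5/1059 = 1/170968 + 5/1059 = 855899/181055112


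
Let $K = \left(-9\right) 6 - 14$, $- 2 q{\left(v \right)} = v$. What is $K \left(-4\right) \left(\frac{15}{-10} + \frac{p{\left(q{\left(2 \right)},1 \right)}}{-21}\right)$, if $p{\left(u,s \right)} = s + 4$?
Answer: $- \frac{9928}{21} \approx -472.76$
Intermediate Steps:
$q{\left(v \right)} = - \frac{v}{2}$
$p{\left(u,s \right)} = 4 + s$
$K = -68$ ($K = -54 - 14 = -68$)
$K \left(-4\right) \left(\frac{15}{-10} + \frac{p{\left(q{\left(2 \right)},1 \right)}}{-21}\right) = \left(-68\right) \left(-4\right) \left(\frac{15}{-10} + \frac{4 + 1}{-21}\right) = 272 \left(15 \left(- \frac{1}{10}\right) + 5 \left(- \frac{1}{21}\right)\right) = 272 \left(- \frac{3}{2} - \frac{5}{21}\right) = 272 \left(- \frac{73}{42}\right) = - \frac{9928}{21}$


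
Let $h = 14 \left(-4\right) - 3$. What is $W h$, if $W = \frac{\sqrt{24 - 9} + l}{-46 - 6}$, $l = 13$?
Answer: $\frac{59}{4} + \frac{59 \sqrt{15}}{52} \approx 19.144$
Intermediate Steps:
$h = -59$ ($h = -56 - 3 = -59$)
$W = - \frac{1}{4} - \frac{\sqrt{15}}{52}$ ($W = \frac{\sqrt{24 - 9} + 13}{-46 - 6} = \frac{\sqrt{15} + 13}{-52} = \left(13 + \sqrt{15}\right) \left(- \frac{1}{52}\right) = - \frac{1}{4} - \frac{\sqrt{15}}{52} \approx -0.32448$)
$W h = \left(- \frac{1}{4} - \frac{\sqrt{15}}{52}\right) \left(-59\right) = \frac{59}{4} + \frac{59 \sqrt{15}}{52}$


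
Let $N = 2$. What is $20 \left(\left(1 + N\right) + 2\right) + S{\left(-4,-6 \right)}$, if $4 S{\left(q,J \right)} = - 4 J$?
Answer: $106$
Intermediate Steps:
$S{\left(q,J \right)} = - J$ ($S{\left(q,J \right)} = \frac{\left(-4\right) J}{4} = - J$)
$20 \left(\left(1 + N\right) + 2\right) + S{\left(-4,-6 \right)} = 20 \left(\left(1 + 2\right) + 2\right) - -6 = 20 \left(3 + 2\right) + 6 = 20 \cdot 5 + 6 = 100 + 6 = 106$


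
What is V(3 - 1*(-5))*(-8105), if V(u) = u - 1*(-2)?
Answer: -81050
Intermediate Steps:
V(u) = 2 + u (V(u) = u + 2 = 2 + u)
V(3 - 1*(-5))*(-8105) = (2 + (3 - 1*(-5)))*(-8105) = (2 + (3 + 5))*(-8105) = (2 + 8)*(-8105) = 10*(-8105) = -81050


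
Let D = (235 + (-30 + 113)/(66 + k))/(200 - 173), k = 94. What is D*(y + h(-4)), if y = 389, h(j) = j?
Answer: 322399/96 ≈ 3358.3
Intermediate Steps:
D = 4187/480 (D = (235 + (-30 + 113)/(66 + 94))/(200 - 173) = (235 + 83/160)/27 = (235 + 83*(1/160))*(1/27) = (235 + 83/160)*(1/27) = (37683/160)*(1/27) = 4187/480 ≈ 8.7229)
D*(y + h(-4)) = 4187*(389 - 4)/480 = (4187/480)*385 = 322399/96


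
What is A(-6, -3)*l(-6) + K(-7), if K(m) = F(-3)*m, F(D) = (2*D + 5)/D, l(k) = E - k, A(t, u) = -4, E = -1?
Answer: -67/3 ≈ -22.333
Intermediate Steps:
l(k) = -1 - k
F(D) = (5 + 2*D)/D
K(m) = m/3 (K(m) = (2 + 5/(-3))*m = (2 + 5*(-1/3))*m = (2 - 5/3)*m = m/3)
A(-6, -3)*l(-6) + K(-7) = -4*(-1 - 1*(-6)) + (1/3)*(-7) = -4*(-1 + 6) - 7/3 = -4*5 - 7/3 = -20 - 7/3 = -67/3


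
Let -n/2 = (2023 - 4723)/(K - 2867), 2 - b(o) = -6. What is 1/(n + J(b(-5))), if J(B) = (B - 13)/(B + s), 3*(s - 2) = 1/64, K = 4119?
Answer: 601273/2292870 ≈ 0.26224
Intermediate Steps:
b(o) = 8 (b(o) = 2 - 1*(-6) = 2 + 6 = 8)
s = 385/192 (s = 2 + (⅓)/64 = 2 + (⅓)*(1/64) = 2 + 1/192 = 385/192 ≈ 2.0052)
n = 1350/313 (n = -2*(2023 - 4723)/(4119 - 2867) = -(-5400)/1252 = -2*(-675/313) = 1350/313 ≈ 4.3131)
J(B) = (-13 + B)/(385/192 + B) (J(B) = (B - 13)/(B + 385/192) = (-13 + B)/(385/192 + B))
1/(n + J(b(-5))) = 1/(1350/313 + 192*(-13 + 8)/(385 + 192*8)) = 1/(1350/313 + 192*(-5)/(385 + 1536)) = 1/(1350/313 + 192*(-5)/1921) = 1/(1350/313 + 192*(1/1921)*(-5)) = 1/(1350/313 - 960/1921) = 1/(2292870/601273) = 601273/2292870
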